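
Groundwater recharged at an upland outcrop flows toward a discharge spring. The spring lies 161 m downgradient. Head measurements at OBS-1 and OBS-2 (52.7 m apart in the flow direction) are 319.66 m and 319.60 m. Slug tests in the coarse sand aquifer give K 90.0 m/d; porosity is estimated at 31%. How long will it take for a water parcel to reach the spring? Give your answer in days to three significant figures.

487 days

Hydraulic gradient i = (319.66 − 319.60) / 52.7 = 0.06 / 52.7 = 0.001139
Specific discharge q = 90.0 × 0.001139 = 0.1025 m/d
v = Ki/n = 90.0·0.001139/0.31 = 0.3305 m/d
t = L / v = 161 / 0.3305 = 487.1 d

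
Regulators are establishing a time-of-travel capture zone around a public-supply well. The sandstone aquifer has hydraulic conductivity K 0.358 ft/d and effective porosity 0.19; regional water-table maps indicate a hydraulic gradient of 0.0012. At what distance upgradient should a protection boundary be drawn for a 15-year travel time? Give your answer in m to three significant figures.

3.77 m

K = 0.358 ft/d × 0.3048 = 0.1091 m/d
Specific discharge q = 0.1091 × 0.0012 = 1.309e-4 m/d
Average linear velocity = 1.309e-4 / 0.19 = 6.892e-4 m/d
T = 15 yr × 365 = 5475 d
L = v × T = 6.892e-4 × 5475 = 3.773 m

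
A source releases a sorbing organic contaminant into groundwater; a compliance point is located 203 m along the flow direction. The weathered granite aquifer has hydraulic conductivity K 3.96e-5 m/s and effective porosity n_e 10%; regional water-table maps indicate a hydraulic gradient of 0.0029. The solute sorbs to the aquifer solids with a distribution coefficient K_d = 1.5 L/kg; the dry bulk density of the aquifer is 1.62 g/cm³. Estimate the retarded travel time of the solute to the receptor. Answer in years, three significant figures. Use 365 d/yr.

K = 3.96e-5 m/s × 86400 s/d = 3.421 m/d
Specific discharge q = 3.421 × 0.0029 = 0.009922 m/d
Average linear velocity = 0.009922 / 0.10 = 0.09922 m/d
Retardation R = 1 + ρ_b·K_d/n = 1 + 1.62×1.5/0.10 = 25.30
Contaminant velocity v_c = v/R = 0.09922/25.30 = 0.003922 m/d
t = L/v_c = 203/0.003922 = 51760 d
   = 51760/365 = 142 yr

142 years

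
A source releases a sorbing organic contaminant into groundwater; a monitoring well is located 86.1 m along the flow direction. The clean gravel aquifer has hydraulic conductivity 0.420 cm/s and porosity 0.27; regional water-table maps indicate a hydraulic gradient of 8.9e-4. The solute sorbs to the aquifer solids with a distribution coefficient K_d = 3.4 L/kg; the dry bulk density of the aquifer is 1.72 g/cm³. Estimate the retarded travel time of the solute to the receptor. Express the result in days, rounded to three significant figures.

1630 days

K = 0.420 cm/s × 864 = 362.9 m/d
q = Ki = 362.9 × 8.9e-4 = 0.3230 m/d
v_s = q/n_e = 0.3230/0.27 = 1.196 m/d
Retardation R = 1 + ρ_b·K_d/n = 1 + 1.72×3.4/0.27 = 22.66
Contaminant velocity v_c = v/R = 1.196/22.66 = 0.05279 m/d
t = L/v_c = 86.1/0.05279 = 1631 d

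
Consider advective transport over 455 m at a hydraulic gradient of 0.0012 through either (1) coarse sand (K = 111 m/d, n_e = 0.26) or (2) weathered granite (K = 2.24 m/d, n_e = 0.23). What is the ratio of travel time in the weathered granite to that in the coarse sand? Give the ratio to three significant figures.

Unit 1 (coarse sand): v = 111×0.0012/0.26 = 0.5123 m/d, t = 455/0.5123 = 888.1 d
Unit 2 (weathered granite): v = 2.24×0.0012/0.23 = 0.01169 m/d, t = 455/0.01169 = 38930 d
t(weathered granite) / t(coarse sand) = 38930/888.1 = 43.8

43.8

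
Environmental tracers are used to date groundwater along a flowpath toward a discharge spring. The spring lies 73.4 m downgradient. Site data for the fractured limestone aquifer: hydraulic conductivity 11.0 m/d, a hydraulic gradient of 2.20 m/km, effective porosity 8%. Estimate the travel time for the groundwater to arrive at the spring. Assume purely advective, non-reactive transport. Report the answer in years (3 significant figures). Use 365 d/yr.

Darcy flux q = K·i = 11.0 × 0.0022 = 0.02420 m/d
v_s = q/n_e = 0.02420/0.08 = 0.3025 m/d
t = L / v = 73.4 / 0.3025 = 242.6 d
   = 242.6 / 365 = 0.665 yr

0.665 years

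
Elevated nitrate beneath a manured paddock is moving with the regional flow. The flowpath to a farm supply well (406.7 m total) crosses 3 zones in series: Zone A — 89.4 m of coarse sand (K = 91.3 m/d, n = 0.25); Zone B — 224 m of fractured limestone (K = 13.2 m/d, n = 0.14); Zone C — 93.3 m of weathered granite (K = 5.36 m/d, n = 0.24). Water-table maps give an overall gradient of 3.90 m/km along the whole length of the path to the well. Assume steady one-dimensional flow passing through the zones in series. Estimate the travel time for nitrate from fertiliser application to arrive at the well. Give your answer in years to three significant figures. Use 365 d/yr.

Continuity: the same q passes through each zone, so ΔH = q·Σ(L_j/K_j) — the zones act as resistances in series.
Σ(L/K) = 89.4/91.3 + 224/13.2 + 93.3/5.36 = 0.9792 + 16.97 + 17.41 = 35.36 d
K_eq = L_total / Σ(L/K) = 406.7 / 35.36 = 11.50 m/d
q = K_eq · i = 11.50 × 0.0039 = 0.04486 m/d (same in every zone)
Zone A: v = q/n = 0.04486/0.25 = 0.1794 m/d → t_A = 89.4/0.1794 = 498.2 d
Zone B: v = q/n = 0.04486/0.14 = 0.3204 m/d → t_B = 224/0.3204 = 699.0 d
Zone C: v = q/n = 0.04486/0.24 = 0.1869 m/d → t_C = 93.3/0.1869 = 499.1 d
Total t = 498.2 + 699.0 + 499.1 = 1696 d
   = 1696 / 365 = 4.65 yr

4.65 years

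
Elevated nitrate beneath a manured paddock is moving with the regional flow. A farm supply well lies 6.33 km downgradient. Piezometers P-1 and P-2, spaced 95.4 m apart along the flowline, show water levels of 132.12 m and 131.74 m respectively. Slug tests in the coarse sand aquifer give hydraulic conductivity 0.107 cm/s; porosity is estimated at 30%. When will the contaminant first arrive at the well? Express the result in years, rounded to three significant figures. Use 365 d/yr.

Hydraulic gradient i = (132.12 − 131.74) / 95.4 = 0.38 / 95.4 = 0.003983
K = 0.107 cm/s × 864 = 92.45 m/d
Darcy flux q = K·i = 92.45 × 0.003983 = 0.3682 m/d
Average linear velocity = 0.3682 / 0.30 = 1.227 m/d
L = 6.33 km = 6330 m
t = L / v = 6330 / 1.227 = 5157 d
   = 5157 / 365 = 14.1 yr

14.1 years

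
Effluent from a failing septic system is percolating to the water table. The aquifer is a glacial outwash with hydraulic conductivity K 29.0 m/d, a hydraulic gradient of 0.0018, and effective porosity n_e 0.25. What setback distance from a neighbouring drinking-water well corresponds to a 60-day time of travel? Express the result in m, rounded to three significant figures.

q = Ki = 29.0 × 0.0018 = 0.05220 m/d
Seepage velocity v = q / n = 0.05220 / 0.25 = 0.2088 m/d
L = v × T = 0.2088 × 60 = 12.53 m

12.5 m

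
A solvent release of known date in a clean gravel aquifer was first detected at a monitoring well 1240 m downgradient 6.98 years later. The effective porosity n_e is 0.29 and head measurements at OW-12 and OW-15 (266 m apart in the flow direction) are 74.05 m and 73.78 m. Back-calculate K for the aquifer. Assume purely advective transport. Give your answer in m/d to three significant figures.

Hydraulic gradient i = (74.05 − 73.78) / 266 = 0.27 / 266 = 0.001015
t = 6.98 years = 2548 d
v = L / t = 1240 / 2548 = 0.4867 m/d
K = v · n / i = 0.4867 × 0.29 / 0.001015 = 139 m/d

139 m/d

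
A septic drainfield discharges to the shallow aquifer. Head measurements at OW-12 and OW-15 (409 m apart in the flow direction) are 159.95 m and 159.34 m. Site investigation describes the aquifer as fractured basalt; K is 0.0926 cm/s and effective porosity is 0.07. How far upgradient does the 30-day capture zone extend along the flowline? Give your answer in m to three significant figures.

51.1 m

Hydraulic gradient i = (159.95 − 159.34) / 409 = 0.61 / 409 = 0.001491
K = 0.0926 cm/s × 864 = 80.01 m/d
Specific discharge q = 80.01 × 0.001491 = 0.1193 m/d
v_s = q/n_e = 0.1193/0.07 = 1.705 m/d
L = v × T = 1.705 × 30 = 51.14 m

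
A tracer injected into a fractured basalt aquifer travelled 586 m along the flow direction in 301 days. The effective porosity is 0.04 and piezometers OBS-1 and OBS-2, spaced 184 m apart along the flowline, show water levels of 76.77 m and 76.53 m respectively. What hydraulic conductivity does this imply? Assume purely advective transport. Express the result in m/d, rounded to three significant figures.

59.7 m/d

Hydraulic gradient i = (76.77 − 76.53) / 184 = 0.24 / 184 = 0.001304
v = L / t = 586 / 301 = 1.947 m/d
K = v · n / i = 1.947 × 0.04 / 0.001304 = 59.7 m/d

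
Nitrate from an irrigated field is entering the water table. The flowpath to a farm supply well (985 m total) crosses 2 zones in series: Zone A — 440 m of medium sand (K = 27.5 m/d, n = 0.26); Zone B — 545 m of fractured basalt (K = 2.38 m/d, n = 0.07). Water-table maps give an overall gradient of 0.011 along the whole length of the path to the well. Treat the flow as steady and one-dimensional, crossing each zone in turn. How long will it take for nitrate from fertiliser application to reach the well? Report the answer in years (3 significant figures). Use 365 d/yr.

Continuity: the same q passes through each zone, so ΔH = q·Σ(L_j/K_j) — the zones act as resistances in series.
Σ(L/K) = 440/27.5 + 545/2.38 = 16.00 + 229.0 = 245.0 d
K_eq = L_total / Σ(L/K) = 985 / 245.0 = 4.021 m/d
q = K_eq · i = 4.021 × 0.011 = 0.04423 m/d (same in every zone)
Zone A: v = q/n = 0.04423/0.26 = 0.1701 m/d → t_A = 440/0.1701 = 2587 d
Zone B: v = q/n = 0.04423/0.07 = 0.6318 m/d → t_B = 545/0.6318 = 862.6 d
Total t = 2587 + 862.6 = 3449 d
   = 3449 / 365 = 9.45 yr

9.45 years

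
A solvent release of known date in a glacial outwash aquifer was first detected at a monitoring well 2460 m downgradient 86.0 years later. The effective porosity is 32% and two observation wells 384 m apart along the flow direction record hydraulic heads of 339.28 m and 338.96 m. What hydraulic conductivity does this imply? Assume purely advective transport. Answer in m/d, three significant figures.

30.1 m/d

Hydraulic gradient i = (339.28 − 338.96) / 384 = 0.32 / 384 = 8.333e-4
t = 86.0 years = 31390 d
v = L / t = 2460 / 31390 = 0.07837 m/d
K = v · n / i = 0.07837 × 0.32 / 8.333e-4 = 30.1 m/d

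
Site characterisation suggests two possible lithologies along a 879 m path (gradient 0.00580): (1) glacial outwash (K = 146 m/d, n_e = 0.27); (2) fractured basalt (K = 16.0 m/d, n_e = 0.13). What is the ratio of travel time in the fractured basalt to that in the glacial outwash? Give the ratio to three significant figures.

4.39

Unit 1 (glacial outwash): v = 146×0.0058/0.27 = 3.136 m/d, t = 879/3.136 = 280.3 d
Unit 2 (fractured basalt): v = 16.0×0.0058/0.13 = 0.7138 m/d, t = 879/0.7138 = 1231 d
t(fractured basalt) / t(glacial outwash) = 1231/280.3 = 4.39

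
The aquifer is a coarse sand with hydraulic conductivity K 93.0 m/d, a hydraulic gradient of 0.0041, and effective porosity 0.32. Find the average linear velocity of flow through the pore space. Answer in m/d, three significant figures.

Darcy flux q = K·i = 93.0 × 0.0041 = 0.3813 m/d
Average linear velocity = 0.3813 / 0.32 = 1.192 m/d

1.19 m/d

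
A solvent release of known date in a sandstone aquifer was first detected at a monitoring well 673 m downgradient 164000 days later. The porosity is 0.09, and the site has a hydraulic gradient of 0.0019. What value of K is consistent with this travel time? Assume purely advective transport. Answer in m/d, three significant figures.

0.194 m/d

v = L / t = 673 / 164000 = 0.004104 m/d
K = v · n / i = 0.004104 × 0.09 / 0.0019 = 0.194 m/d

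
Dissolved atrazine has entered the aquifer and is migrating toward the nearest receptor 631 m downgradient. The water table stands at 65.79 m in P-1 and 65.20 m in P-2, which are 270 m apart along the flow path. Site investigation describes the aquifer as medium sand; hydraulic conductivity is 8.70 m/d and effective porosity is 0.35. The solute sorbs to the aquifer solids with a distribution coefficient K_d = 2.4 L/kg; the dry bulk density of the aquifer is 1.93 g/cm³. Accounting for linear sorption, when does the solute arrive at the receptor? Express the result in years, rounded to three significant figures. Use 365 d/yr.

453 years

Hydraulic gradient i = (65.79 − 65.20) / 270 = 0.59 / 270 = 0.002185
Specific discharge q = 8.70 × 0.002185 = 0.01901 m/d
Seepage velocity v = q / n = 0.01901 / 0.35 = 0.05432 m/d
Retardation R = 1 + ρ_b·K_d/n = 1 + 1.93×2.4/0.35 = 14.23
Contaminant velocity v_c = v/R = 0.05432/14.23 = 0.003816 m/d
t = L/v_c = 631/0.003816 = 165400 d
   = 165400/365 = 453 yr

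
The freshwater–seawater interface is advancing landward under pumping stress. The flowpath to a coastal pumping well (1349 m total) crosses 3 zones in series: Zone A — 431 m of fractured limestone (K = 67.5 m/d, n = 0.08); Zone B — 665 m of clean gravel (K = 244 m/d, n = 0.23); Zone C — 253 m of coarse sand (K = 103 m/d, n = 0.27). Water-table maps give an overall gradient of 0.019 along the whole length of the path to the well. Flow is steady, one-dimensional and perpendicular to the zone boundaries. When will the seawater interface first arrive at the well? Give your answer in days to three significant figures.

Continuity: the same q passes through each zone, so ΔH = q·Σ(L_j/K_j) — the zones act as resistances in series.
Σ(L/K) = 431/67.5 + 665/244 + 253/103 = 6.385 + 2.725 + 2.456 = 11.57 d
K_eq = L_total / Σ(L/K) = 1349 / 11.57 = 116.6 m/d
q = K_eq · i = 116.6 × 0.019 = 2.216 m/d (same in every zone)
Zone A: v = q/n = 2.216/0.08 = 27.70 m/d → t_A = 431/27.70 = 15.56 d
Zone B: v = q/n = 2.216/0.23 = 9.634 m/d → t_B = 665/9.634 = 69.02 d
Zone C: v = q/n = 2.216/0.27 = 8.207 m/d → t_C = 253/8.207 = 30.83 d
Total t = 15.56 + 69.02 + 30.83 = 115.4 d

115 days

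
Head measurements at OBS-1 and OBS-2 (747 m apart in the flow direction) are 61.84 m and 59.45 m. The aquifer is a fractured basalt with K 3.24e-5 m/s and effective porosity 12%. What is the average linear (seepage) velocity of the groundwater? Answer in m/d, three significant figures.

0.0746 m/d

Hydraulic gradient i = (61.84 − 59.45) / 747 = 2.39 / 747 = 0.003199
K = 3.24e-5 m/s × 86400 s/d = 2.799 m/d
q = Ki = 2.799 × 0.003199 = 0.008956 m/d
Seepage velocity v = q / n = 0.008956 / 0.12 = 0.07464 m/d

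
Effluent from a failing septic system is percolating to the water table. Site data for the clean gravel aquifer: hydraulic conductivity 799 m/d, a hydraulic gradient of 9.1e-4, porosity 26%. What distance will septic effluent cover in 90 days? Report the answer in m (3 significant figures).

Specific discharge q = 799 × 9.1e-4 = 0.7271 m/d
v_s = q/n_e = 0.7271/0.26 = 2.797 m/d
L = v × T = 2.797 × 90 = 251.7 m

252 m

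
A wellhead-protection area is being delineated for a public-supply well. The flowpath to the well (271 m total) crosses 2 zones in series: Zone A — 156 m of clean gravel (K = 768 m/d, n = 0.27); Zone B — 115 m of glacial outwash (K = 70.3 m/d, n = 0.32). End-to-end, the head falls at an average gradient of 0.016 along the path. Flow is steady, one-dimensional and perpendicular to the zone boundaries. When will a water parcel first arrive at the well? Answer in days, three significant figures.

Steady 1-D flow in series ⇒ the Darcy flux q is identical in every zone and the zone head losses add (resistances L/K in series).
Σ(L/K) = 156/768 + 115/70.3 = 0.2031 + 1.636 = 1.839 d
K_eq = L_total / Σ(L/K) = 271 / 1.839 = 147.4 m/d
q = K_eq · i = 147.4 × 0.016 = 2.358 m/d (same in every zone)
Zone A: v = q/n = 2.358/0.27 = 8.733 m/d → t_A = 156/8.733 = 17.86 d
Zone B: v = q/n = 2.358/0.32 = 7.368 m/d → t_B = 115/7.368 = 15.61 d
Total t = 17.86 + 15.61 = 33.47 d

33.5 days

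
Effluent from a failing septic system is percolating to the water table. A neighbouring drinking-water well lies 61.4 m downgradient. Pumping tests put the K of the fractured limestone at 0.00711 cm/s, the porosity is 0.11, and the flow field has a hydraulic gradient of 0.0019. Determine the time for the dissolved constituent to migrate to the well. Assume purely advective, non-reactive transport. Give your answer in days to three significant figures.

K = 0.00711 cm/s × 864 = 6.143 m/d
q = Ki = 6.143 × 0.0019 = 0.01167 m/d
v_s = q/n_e = 0.01167/0.11 = 0.1061 m/d
t = L / v = 61.4 / 0.1061 = 578.7 d

579 days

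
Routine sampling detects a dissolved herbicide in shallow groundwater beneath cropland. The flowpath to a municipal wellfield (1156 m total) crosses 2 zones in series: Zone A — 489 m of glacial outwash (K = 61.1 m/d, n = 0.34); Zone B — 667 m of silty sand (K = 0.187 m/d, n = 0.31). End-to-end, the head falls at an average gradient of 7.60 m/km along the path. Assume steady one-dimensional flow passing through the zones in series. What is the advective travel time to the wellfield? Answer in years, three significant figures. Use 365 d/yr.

416 years

Steady 1-D flow in series ⇒ the Darcy flux q is identical in every zone and the zone head losses add (resistances L/K in series).
Σ(L/K) = 489/61.1 + 667/0.187 = 8.003 + 3567 = 3575 d
K_eq = L_total / Σ(L/K) = 1156 / 3575 = 0.3234 m/d
q = K_eq · i = 0.3234 × 0.0076 = 0.002458 m/d (same in every zone)
Zone A: v = q/n = 0.002458/0.34 = 0.007228 m/d → t_A = 489/0.007228 = 67650 d
Zone B: v = q/n = 0.002458/0.31 = 0.007928 m/d → t_B = 667/0.007928 = 84130 d
Total t = 67650 + 84130 = 151800 d
   = 151800 / 365 = 416 yr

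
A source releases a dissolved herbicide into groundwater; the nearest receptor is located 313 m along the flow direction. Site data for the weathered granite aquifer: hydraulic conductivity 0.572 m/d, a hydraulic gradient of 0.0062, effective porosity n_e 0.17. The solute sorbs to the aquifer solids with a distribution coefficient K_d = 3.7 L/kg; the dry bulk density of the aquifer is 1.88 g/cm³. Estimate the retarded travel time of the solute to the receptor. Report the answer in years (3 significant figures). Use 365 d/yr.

1720 years

Darcy flux q = K·i = 0.572 × 0.0062 = 0.003546 m/d
Seepage velocity v = q / n = 0.003546 / 0.17 = 0.02086 m/d
Retardation R = 1 + ρ_b·K_d/n = 1 + 1.88×3.7/0.17 = 41.92
Contaminant velocity v_c = v/R = 0.02086/41.92 = 4.977e-4 m/d
t = L/v_c = 313/4.977e-4 = 628900 d
   = 628900/365 = 1720 yr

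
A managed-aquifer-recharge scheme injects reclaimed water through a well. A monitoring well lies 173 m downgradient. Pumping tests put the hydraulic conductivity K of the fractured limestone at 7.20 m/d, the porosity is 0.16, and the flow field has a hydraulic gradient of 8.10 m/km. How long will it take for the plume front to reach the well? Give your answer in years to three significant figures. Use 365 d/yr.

1.30 years

Darcy flux q = K·i = 7.20 × 0.0081 = 0.05832 m/d
v = Ki/n = 7.20·0.0081/0.16 = 0.3645 m/d
t = L / v = 173 / 0.3645 = 474.6 d
   = 474.6 / 365 = 1.30 yr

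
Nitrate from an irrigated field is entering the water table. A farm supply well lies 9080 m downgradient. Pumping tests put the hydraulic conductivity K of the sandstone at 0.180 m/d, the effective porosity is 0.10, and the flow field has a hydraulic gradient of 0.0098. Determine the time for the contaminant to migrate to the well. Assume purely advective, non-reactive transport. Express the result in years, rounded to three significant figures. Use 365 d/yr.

1410 years

Darcy flux q = K·i = 0.180 × 0.0098 = 0.001764 m/d
v = Ki/n = 0.180·0.0098/0.10 = 0.01764 m/d
t = L / v = 9080 / 0.01764 = 514700 d
   = 514700 / 365 = 1410 yr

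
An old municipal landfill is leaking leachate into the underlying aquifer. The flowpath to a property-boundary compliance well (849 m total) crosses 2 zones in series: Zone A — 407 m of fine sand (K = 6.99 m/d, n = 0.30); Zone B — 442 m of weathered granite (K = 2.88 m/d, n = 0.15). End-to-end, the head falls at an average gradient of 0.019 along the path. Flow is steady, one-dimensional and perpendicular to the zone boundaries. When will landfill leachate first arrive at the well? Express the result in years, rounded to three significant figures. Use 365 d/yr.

Continuity: the same q passes through each zone, so ΔH = q·Σ(L_j/K_j) — the zones act as resistances in series.
Σ(L/K) = 407/6.99 + 442/2.88 = 58.23 + 153.5 = 211.7 d
K_eq = L_total / Σ(L/K) = 849 / 211.7 = 4.010 m/d
q = K_eq · i = 4.010 × 0.019 = 0.07620 m/d (same in every zone)
Zone A: v = q/n = 0.07620/0.30 = 0.2540 m/d → t_A = 407/0.2540 = 1602 d
Zone B: v = q/n = 0.07620/0.15 = 0.5080 m/d → t_B = 442/0.5080 = 870.1 d
Total t = 1602 + 870.1 = 2473 d
   = 2473 / 365 = 6.77 yr

6.77 years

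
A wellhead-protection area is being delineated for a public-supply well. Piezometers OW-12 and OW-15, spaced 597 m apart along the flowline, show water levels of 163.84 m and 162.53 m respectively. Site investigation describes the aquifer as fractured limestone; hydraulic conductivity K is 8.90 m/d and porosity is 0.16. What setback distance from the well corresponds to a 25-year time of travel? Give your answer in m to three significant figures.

Hydraulic gradient i = (163.84 − 162.53) / 597 = 1.31 / 597 = 0.002194
Specific discharge q = 8.90 × 0.002194 = 0.01953 m/d
v = Ki/n = 8.90·0.002194/0.16 = 0.1221 m/d
T = 25 yr × 365 = 9125 d
L = v × T = 0.1221 × 9125 = 1114 m

1110 m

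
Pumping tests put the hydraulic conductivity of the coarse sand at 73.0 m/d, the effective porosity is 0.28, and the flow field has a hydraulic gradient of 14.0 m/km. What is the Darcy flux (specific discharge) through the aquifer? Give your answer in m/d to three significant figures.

1.02 m/d

Darcy flux q = K·i = 73.0 × 0.014 = 1.022 m/d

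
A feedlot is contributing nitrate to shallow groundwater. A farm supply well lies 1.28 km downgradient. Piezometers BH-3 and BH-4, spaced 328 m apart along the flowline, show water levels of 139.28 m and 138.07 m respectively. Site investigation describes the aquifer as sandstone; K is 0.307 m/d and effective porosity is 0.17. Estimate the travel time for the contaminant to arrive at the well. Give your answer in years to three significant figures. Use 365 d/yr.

Hydraulic gradient i = (139.28 − 138.07) / 328 = 1.21 / 328 = 0.003689
Darcy flux q = K·i = 0.307 × 0.003689 = 0.001133 m/d
v = Ki/n = 0.307·0.003689/0.17 = 0.006662 m/d
L = 1.28 km = 1280 m
t = L / v = 1280 / 0.006662 = 192100 d
   = 192100 / 365 = 526 yr

526 years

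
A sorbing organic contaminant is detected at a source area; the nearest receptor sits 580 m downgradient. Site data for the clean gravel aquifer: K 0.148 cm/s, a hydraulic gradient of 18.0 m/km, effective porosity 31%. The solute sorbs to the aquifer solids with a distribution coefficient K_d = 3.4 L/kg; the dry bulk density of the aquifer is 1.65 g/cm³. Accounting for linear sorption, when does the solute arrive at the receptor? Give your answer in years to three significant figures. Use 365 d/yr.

K = 0.148 cm/s × 864 = 127.9 m/d
Darcy flux q = K·i = 127.9 × 0.018 = 2.302 m/d
v_s = q/n_e = 2.302/0.31 = 7.425 m/d
Retardation R = 1 + ρ_b·K_d/n = 1 + 1.65×3.4/0.31 = 19.10
Contaminant velocity v_c = v/R = 7.425/19.10 = 0.3888 m/d
t = L/v_c = 580/0.3888 = 1492 d
   = 1492/365 = 4.09 yr

4.09 years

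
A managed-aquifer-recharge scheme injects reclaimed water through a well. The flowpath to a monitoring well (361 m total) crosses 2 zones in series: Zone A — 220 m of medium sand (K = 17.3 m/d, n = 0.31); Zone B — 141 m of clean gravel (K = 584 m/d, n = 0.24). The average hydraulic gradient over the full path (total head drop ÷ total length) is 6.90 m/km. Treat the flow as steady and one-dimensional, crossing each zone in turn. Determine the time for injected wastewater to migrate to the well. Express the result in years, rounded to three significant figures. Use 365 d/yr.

1.45 years

Steady 1-D flow in series ⇒ the Darcy flux q is identical in every zone and the zone head losses add (resistances L/K in series).
Σ(L/K) = 220/17.3 + 141/584 = 12.72 + 0.2414 = 12.96 d
K_eq = L_total / Σ(L/K) = 361 / 12.96 = 27.86 m/d
q = K_eq · i = 27.86 × 0.0069 = 0.1922 m/d (same in every zone)
Zone A: v = q/n = 0.1922/0.31 = 0.6201 m/d → t_A = 220/0.6201 = 354.8 d
Zone B: v = q/n = 0.1922/0.24 = 0.8009 m/d → t_B = 141/0.8009 = 176.0 d
Total t = 354.8 + 176.0 = 530.8 d
   = 530.8 / 365 = 1.45 yr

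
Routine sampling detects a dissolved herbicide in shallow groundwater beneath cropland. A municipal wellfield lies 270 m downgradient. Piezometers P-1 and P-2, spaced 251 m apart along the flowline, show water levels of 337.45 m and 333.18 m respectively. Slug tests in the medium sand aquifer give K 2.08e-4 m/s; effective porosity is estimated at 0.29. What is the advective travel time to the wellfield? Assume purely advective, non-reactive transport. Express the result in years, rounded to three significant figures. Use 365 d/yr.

0.702 years

Hydraulic gradient i = (337.45 − 333.18) / 251 = 4.27 / 251 = 0.01701
K = 2.08e-4 m/s × 86400 s/d = 17.97 m/d
q = Ki = 17.97 × 0.01701 = 0.3057 m/d
v = Ki/n = 17.97·0.01701/0.29 = 1.054 m/d
t = L / v = 270 / 1.054 = 256.1 d
   = 256.1 / 365 = 0.702 yr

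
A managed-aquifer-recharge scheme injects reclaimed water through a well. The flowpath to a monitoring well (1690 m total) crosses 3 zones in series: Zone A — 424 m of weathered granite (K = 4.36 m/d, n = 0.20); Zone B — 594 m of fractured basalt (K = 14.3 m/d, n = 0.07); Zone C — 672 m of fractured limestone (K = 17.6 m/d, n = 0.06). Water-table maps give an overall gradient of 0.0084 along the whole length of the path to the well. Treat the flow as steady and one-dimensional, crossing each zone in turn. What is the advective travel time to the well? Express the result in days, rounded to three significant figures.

2080 days

Steady 1-D flow in series ⇒ the Darcy flux q is identical in every zone and the zone head losses add (resistances L/K in series).
Σ(L/K) = 424/4.36 + 594/14.3 + 672/17.6 = 97.25 + 41.54 + 38.18 = 177.0 d
K_eq = L_total / Σ(L/K) = 1690 / 177.0 = 9.550 m/d
q = K_eq · i = 9.550 × 0.0084 = 0.08022 m/d (same in every zone)
Zone A: v = q/n = 0.08022/0.20 = 0.4011 m/d → t_A = 424/0.4011 = 1057 d
Zone B: v = q/n = 0.08022/0.07 = 1.146 m/d → t_B = 594/1.146 = 518.3 d
Zone C: v = q/n = 0.08022/0.06 = 1.337 m/d → t_C = 672/1.337 = 502.6 d
Total t = 1057 + 518.3 + 502.6 = 2078 d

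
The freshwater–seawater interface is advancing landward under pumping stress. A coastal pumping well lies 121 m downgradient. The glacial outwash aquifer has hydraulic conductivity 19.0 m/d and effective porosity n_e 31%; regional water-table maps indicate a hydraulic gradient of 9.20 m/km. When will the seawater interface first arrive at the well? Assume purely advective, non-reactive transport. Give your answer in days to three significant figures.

Specific discharge q = 19.0 × 0.0092 = 0.1748 m/d
Seepage velocity v = q / n = 0.1748 / 0.31 = 0.5639 m/d
t = L / v = 121 / 0.5639 = 214.6 d

215 days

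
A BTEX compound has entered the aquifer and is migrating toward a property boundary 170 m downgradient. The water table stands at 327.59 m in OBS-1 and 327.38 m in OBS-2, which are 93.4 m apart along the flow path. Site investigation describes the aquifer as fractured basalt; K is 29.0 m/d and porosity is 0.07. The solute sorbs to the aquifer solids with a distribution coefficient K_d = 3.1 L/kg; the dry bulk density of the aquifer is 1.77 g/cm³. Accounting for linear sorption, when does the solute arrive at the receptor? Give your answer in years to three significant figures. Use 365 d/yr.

39.7 years

Hydraulic gradient i = (327.59 − 327.38) / 93.4 = 0.21 / 93.4 = 0.002248
Specific discharge q = 29.0 × 0.002248 = 0.06520 m/d
v_s = q/n_e = 0.06520/0.07 = 0.9315 m/d
Retardation R = 1 + ρ_b·K_d/n = 1 + 1.77×3.1/0.07 = 79.39
Contaminant velocity v_c = v/R = 0.9315/79.39 = 0.01173 m/d
t = L/v_c = 170/0.01173 = 14490 d
   = 14490/365 = 39.7 yr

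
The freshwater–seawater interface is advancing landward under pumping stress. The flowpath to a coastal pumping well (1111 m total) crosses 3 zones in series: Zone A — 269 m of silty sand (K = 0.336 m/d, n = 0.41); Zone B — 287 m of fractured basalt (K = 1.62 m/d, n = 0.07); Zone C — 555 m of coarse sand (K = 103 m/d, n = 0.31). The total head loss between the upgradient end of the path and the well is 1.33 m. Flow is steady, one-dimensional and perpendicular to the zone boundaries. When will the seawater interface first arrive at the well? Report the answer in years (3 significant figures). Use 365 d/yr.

Steady 1-D flow in series ⇒ the Darcy flux q is identical in every zone and the zone head losses add (resistances L/K in series).
Σ(L/K) = 269/0.336 + 287/1.62 + 555/103 = 800.6 + 177.2 + 5.388 = 983.1 d
q = ΔH / Σ(L/K) = 1.33 / 983.1 = 0.001353 m/d (same in every zone)
Zone A: v = q/n = 0.001353/0.41 = 0.003300 m/d → t_A = 269/0.003300 = 81530 d
Zone B: v = q/n = 0.001353/0.07 = 0.01933 m/d → t_B = 287/0.01933 = 14850 d
Zone C: v = q/n = 0.001353/0.31 = 0.004364 m/d → t_C = 555/0.004364 = 127200 d
Total t = 81530 + 14850 + 127200 = 223600 d
   = 223600 / 365 = 612 yr

612 years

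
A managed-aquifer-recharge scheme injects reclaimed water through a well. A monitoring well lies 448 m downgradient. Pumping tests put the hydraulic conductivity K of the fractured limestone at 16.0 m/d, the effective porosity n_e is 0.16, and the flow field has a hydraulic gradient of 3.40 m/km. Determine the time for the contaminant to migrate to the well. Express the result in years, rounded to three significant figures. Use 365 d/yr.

3.61 years

Specific discharge q = 16.0 × 0.0034 = 0.05440 m/d
Average linear velocity = 0.05440 / 0.16 = 0.3400 m/d
t = L / v = 448 / 0.3400 = 1318 d
   = 1318 / 365 = 3.61 yr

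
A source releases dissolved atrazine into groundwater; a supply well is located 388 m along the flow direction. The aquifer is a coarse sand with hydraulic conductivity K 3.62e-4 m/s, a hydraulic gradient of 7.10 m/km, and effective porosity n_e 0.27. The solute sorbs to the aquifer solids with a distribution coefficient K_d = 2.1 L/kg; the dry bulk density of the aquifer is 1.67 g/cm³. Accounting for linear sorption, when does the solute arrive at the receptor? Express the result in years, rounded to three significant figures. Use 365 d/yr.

K = 3.62e-4 m/s × 86400 s/d = 31.28 m/d
q = Ki = 31.28 × 0.0071 = 0.2221 m/d
Average linear velocity = 0.2221 / 0.27 = 0.8225 m/d
Retardation R = 1 + ρ_b·K_d/n = 1 + 1.67×2.1/0.27 = 13.99
Contaminant velocity v_c = v/R = 0.8225/13.99 = 0.05879 m/d
t = L/v_c = 388/0.05879 = 6599 d
   = 6599/365 = 18.1 yr

18.1 years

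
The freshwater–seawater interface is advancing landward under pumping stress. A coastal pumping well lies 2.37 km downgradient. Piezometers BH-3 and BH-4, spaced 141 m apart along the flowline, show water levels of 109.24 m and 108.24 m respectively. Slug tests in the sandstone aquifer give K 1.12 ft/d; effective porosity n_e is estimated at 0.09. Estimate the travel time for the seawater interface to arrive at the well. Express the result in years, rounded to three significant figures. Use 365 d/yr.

241 years

Hydraulic gradient i = (109.24 − 108.24) / 141 = 1.00 / 141 = 0.007092
K = 1.12 ft/d × 0.3048 = 0.3414 m/d
q = Ki = 0.3414 × 0.007092 = 0.002421 m/d
Seepage velocity v = q / n = 0.002421 / 0.09 = 0.02690 m/d
L = 2.37 km = 2370 m
t = L / v = 2370 / 0.02690 = 88100 d
   = 88100 / 365 = 241 yr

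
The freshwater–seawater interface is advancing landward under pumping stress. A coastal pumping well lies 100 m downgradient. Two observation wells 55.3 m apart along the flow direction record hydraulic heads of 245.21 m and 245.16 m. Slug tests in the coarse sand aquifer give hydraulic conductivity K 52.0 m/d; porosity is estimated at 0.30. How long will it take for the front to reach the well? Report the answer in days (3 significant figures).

Hydraulic gradient i = (245.21 − 245.16) / 55.3 = 0.05 / 55.3 = 9.042e-4
Specific discharge q = 52.0 × 9.042e-4 = 0.04702 m/d
Seepage velocity v = q / n = 0.04702 / 0.30 = 0.1567 m/d
t = L / v = 100 / 0.1567 = 638.1 d

638 days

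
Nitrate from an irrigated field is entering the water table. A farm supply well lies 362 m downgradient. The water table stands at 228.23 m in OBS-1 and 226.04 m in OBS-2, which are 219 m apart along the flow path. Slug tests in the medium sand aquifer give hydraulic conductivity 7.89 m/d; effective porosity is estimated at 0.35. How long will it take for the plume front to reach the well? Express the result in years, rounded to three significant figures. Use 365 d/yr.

Hydraulic gradient i = (228.23 − 226.04) / 219 = 2.19 / 219 = 0.01000
q = Ki = 7.89 × 0.01000 = 0.07890 m/d
v = Ki/n = 7.89·0.01000/0.35 = 0.2254 m/d
t = L / v = 362 / 0.2254 = 1606 d
   = 1606 / 365 = 4.40 yr

4.40 years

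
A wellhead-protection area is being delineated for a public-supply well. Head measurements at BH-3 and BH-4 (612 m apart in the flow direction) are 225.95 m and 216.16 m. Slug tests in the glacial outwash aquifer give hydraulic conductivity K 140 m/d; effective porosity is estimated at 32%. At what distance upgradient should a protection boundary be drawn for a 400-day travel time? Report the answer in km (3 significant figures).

2.80 km

Hydraulic gradient i = (225.95 − 216.16) / 612 = 9.79 / 612 = 0.01600
Darcy flux q = K·i = 140 × 0.01600 = 2.240 m/d
Seepage velocity v = q / n = 2.240 / 0.32 = 6.999 m/d
L = v × T = 6.999 × 400 = 2799 m
   = 2.80 km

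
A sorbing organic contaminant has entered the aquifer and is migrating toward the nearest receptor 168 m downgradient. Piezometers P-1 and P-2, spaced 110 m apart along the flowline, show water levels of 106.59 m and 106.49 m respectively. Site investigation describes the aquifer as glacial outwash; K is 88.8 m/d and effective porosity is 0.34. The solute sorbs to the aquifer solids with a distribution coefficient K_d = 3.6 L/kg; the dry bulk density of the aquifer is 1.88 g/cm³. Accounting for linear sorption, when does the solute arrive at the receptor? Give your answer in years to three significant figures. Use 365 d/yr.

Hydraulic gradient i = (106.59 − 106.49) / 110 = 0.10 / 110 = 9.091e-4
Specific discharge q = 88.8 × 9.091e-4 = 0.08073 m/d
Average linear velocity = 0.08073 / 0.34 = 0.2374 m/d
Retardation R = 1 + ρ_b·K_d/n = 1 + 1.88×3.6/0.34 = 20.91
Contaminant velocity v_c = v/R = 0.2374/20.91 = 0.01136 m/d
t = L/v_c = 168/0.01136 = 14790 d
   = 14790/365 = 40.5 yr

40.5 years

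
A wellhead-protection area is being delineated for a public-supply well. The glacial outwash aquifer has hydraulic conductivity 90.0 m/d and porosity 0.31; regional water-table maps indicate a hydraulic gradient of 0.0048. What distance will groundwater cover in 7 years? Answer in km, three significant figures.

3.56 km

q = Ki = 90.0 × 0.0048 = 0.4320 m/d
Average linear velocity = 0.4320 / 0.31 = 1.394 m/d
T = 7 yr × 365 = 2555 d
L = v × T = 1.394 × 2555 = 3561 m
   = 3.56 km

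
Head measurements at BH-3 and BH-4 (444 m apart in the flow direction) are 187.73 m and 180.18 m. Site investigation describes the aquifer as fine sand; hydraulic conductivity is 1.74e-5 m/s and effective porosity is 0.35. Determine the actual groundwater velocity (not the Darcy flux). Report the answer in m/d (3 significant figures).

Hydraulic gradient i = (187.73 − 180.18) / 444 = 7.55 / 444 = 0.01700
K = 1.74e-5 m/s × 86400 s/d = 1.503 m/d
Specific discharge q = 1.503 × 0.01700 = 0.02556 m/d
v = Ki/n = 1.503·0.01700/0.35 = 0.07304 m/d

0.0730 m/d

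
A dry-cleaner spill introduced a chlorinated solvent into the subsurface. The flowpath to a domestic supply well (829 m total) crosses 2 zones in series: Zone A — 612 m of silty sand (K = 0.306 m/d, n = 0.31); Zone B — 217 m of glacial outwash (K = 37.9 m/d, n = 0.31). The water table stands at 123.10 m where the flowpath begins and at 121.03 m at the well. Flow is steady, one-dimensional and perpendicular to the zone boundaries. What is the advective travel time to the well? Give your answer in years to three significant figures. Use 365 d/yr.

682 years

Total head drop ΔH = 123.10 − 121.03 = 2.07 m
Continuity: the same q passes through each zone, so ΔH = q·Σ(L_j/K_j) — the zones act as resistances in series.
Σ(L/K) = 612/0.306 + 217/37.9 = 2000 + 5.726 = 2006 d
q = ΔH / Σ(L/K) = 2.07 / 2006 = 0.001032 m/d (same in every zone)
Zone A: v = q/n = 0.001032/0.31 = 0.003329 m/d → t_A = 612/0.003329 = 183800 d
Zone B: v = q/n = 0.001032/0.31 = 0.003329 m/d → t_B = 217/0.003329 = 65180 d
Total t = 183800 + 65180 = 249000 d
   = 249000 / 365 = 682 yr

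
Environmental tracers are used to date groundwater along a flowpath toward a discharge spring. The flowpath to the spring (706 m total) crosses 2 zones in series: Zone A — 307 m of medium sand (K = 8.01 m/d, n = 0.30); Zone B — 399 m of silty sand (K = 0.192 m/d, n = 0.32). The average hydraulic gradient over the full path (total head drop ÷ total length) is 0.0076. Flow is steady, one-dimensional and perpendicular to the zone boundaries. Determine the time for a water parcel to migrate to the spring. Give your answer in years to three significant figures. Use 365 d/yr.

238 years

Steady 1-D flow in series ⇒ the Darcy flux q is identical in every zone and the zone head losses add (resistances L/K in series).
Σ(L/K) = 307/8.01 + 399/0.192 = 38.33 + 2078 = 2116 d
K_eq = L_total / Σ(L/K) = 706 / 2116 = 0.3336 m/d
q = K_eq · i = 0.3336 × 0.0076 = 0.002535 m/d (same in every zone)
Zone A: v = q/n = 0.002535/0.30 = 0.008451 m/d → t_A = 307/0.008451 = 36330 d
Zone B: v = q/n = 0.002535/0.32 = 0.007922 m/d → t_B = 399/0.007922 = 50360 d
Total t = 36330 + 50360 = 86690 d
   = 86690 / 365 = 238 yr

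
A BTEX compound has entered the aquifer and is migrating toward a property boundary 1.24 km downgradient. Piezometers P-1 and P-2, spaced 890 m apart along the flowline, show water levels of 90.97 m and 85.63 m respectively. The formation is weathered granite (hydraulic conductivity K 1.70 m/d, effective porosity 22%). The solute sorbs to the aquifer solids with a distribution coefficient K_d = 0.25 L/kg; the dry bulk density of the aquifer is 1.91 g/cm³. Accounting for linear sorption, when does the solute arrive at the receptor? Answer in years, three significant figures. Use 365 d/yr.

232 years

Hydraulic gradient i = (90.97 − 85.63) / 890 = 5.34 / 890 = 0.006000
Darcy flux q = K·i = 1.70 × 0.006000 = 0.01020 m/d
Seepage velocity v = q / n = 0.01020 / 0.22 = 0.04636 m/d
Retardation R = 1 + ρ_b·K_d/n = 1 + 1.91×0.25/0.22 = 3.170
Contaminant velocity v_c = v/R = 0.04636/3.170 = 0.01462 m/d
L = 1.24 km = 1240 m
t = L/v_c = 1240/0.01462 = 84790 d
   = 84790/365 = 232 yr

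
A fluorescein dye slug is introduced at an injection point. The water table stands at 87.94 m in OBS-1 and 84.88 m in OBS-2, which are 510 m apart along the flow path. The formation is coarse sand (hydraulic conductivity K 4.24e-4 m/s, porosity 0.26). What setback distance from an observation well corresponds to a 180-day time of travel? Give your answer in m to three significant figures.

Hydraulic gradient i = (87.94 − 84.88) / 510 = 3.06 / 510 = 0.006000
K = 4.24e-4 m/s × 86400 s/d = 36.63 m/d
Specific discharge q = 36.63 × 0.006000 = 0.2198 m/d
v_s = q/n_e = 0.2198/0.26 = 0.8454 m/d
L = v × T = 0.8454 × 180 = 152.2 m

152 m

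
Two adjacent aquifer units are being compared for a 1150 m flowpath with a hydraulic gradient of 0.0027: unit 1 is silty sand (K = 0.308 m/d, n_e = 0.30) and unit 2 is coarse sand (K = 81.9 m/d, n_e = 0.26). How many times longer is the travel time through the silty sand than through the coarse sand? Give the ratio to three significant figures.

307

Unit 1 (silty sand): v = 0.308×0.0027/0.30 = 0.002772 m/d, t = 1150/0.002772 = 414900 d
Unit 2 (coarse sand): v = 81.9×0.0027/0.26 = 0.8505 m/d, t = 1150/0.8505 = 1352 d
t(silty sand) / t(coarse sand) = 414900/1352 = 307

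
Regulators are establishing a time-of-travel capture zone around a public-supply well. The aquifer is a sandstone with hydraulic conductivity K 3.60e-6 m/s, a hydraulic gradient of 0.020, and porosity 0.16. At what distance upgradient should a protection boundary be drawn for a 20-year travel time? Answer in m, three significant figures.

K = 3.60e-6 m/s × 86400 s/d = 0.3110 m/d
Darcy flux q = K·i = 0.3110 × 0.020 = 0.006221 m/d
Average linear velocity = 0.006221 / 0.16 = 0.03888 m/d
T = 20 yr × 365 = 7300 d
L = v × T = 0.03888 × 7300 = 283.8 m

284 m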